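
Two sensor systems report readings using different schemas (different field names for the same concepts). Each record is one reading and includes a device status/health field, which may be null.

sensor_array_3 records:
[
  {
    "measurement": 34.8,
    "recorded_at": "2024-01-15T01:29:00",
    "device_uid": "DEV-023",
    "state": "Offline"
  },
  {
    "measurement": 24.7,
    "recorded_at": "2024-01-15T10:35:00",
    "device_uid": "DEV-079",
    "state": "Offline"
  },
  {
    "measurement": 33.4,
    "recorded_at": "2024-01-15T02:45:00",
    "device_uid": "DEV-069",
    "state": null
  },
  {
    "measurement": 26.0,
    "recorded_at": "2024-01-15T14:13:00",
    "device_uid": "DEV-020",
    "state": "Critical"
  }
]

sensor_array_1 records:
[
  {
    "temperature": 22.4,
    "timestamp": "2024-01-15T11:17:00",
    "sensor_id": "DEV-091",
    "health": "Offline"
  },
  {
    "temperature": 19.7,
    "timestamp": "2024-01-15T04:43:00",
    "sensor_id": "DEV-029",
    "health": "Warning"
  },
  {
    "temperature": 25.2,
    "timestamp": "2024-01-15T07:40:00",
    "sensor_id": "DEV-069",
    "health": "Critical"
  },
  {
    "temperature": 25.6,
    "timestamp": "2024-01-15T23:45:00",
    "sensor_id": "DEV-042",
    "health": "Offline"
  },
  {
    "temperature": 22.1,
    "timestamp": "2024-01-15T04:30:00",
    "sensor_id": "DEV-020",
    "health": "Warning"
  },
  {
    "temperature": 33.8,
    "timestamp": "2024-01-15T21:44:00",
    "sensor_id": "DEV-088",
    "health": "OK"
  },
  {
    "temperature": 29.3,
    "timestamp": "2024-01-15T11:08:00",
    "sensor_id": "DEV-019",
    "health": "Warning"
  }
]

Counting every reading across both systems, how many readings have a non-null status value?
10

Schema mapping: "state" (sensor_array_3) = "health" (sensor_array_1) = status

Non-null in sensor_array_3: 3
Non-null in sensor_array_1: 7

Total non-null: 3 + 7 = 10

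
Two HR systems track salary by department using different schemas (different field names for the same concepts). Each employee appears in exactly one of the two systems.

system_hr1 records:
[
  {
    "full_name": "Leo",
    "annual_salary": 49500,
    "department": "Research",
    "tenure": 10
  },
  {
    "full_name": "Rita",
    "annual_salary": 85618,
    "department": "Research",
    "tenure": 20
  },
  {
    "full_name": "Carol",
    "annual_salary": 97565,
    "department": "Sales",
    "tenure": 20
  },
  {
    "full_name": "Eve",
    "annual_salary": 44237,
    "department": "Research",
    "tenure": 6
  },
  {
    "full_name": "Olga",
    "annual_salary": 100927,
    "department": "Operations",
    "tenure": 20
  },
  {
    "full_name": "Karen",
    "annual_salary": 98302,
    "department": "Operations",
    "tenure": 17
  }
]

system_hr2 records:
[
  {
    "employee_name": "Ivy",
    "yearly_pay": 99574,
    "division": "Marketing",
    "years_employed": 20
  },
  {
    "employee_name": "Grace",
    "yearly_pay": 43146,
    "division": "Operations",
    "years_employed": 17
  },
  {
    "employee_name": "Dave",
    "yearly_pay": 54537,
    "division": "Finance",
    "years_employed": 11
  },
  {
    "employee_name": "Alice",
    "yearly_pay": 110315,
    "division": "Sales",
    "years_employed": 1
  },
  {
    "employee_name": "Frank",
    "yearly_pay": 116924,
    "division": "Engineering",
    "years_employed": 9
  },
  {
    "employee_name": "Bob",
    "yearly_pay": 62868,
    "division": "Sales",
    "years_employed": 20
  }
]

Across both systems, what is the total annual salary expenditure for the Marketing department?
99574

Schema mappings:
- "department" (system_hr1) = "division" (system_hr2) = department
- "annual_salary" (system_hr1) = "yearly_pay" (system_hr2) = salary

Marketing salaries from system_hr1: 0
Marketing salaries from system_hr2: 99574

Total: 0 + 99574 = 99574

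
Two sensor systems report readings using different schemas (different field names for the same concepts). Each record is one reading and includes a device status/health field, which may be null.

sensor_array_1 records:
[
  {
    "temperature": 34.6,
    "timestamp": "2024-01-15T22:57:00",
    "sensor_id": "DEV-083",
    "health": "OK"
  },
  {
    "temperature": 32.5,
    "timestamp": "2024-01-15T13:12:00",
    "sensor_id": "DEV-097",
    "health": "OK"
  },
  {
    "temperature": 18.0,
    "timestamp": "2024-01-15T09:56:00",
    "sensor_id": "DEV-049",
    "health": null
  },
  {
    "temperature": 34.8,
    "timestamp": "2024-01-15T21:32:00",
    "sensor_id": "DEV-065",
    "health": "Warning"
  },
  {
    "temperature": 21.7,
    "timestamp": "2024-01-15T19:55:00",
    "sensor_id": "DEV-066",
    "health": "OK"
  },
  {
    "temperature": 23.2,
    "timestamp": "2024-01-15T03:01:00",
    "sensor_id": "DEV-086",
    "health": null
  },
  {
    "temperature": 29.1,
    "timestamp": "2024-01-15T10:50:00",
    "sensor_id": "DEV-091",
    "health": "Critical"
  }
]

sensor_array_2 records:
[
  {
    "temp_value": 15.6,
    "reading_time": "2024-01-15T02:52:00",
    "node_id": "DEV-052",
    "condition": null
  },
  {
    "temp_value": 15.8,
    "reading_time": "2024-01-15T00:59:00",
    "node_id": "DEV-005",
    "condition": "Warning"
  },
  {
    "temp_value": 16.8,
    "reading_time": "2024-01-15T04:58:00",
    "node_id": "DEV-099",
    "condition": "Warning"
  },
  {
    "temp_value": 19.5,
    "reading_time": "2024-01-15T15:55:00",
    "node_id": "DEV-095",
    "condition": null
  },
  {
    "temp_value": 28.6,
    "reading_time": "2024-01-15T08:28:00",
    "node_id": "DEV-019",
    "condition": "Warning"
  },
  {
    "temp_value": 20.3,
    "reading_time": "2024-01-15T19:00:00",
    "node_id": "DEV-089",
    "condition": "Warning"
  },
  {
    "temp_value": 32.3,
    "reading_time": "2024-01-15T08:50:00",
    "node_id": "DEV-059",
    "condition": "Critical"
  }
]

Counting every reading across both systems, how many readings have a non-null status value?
10

Schema mapping: "health" (sensor_array_1) = "condition" (sensor_array_2) = status

Non-null in sensor_array_1: 5
Non-null in sensor_array_2: 5

Total non-null: 5 + 5 = 10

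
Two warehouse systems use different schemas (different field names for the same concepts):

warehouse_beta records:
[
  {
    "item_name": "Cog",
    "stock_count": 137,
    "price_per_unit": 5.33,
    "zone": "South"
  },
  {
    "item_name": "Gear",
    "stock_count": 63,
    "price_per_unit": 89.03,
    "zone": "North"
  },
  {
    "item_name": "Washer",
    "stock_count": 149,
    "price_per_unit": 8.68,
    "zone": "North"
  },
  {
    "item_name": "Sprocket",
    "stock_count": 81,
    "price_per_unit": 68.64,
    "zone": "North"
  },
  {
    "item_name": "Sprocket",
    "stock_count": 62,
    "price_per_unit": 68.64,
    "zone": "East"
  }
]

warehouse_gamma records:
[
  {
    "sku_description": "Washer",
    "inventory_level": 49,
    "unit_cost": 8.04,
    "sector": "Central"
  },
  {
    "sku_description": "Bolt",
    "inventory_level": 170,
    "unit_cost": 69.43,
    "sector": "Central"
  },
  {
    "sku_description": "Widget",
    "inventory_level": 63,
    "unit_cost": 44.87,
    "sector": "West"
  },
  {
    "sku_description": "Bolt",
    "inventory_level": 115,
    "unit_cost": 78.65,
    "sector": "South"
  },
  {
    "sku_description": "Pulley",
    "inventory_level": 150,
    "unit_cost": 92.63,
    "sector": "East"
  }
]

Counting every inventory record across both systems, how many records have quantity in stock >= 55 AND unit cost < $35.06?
2

Schema mappings:
- "stock_count" (warehouse_beta) = "inventory_level" (warehouse_gamma) = quantity
- "price_per_unit" (warehouse_beta) = "unit_cost" (warehouse_gamma) = unit cost

Records meeting both conditions in warehouse_beta: 2
Records meeting both conditions in warehouse_gamma: 0

Total: 2 + 0 = 2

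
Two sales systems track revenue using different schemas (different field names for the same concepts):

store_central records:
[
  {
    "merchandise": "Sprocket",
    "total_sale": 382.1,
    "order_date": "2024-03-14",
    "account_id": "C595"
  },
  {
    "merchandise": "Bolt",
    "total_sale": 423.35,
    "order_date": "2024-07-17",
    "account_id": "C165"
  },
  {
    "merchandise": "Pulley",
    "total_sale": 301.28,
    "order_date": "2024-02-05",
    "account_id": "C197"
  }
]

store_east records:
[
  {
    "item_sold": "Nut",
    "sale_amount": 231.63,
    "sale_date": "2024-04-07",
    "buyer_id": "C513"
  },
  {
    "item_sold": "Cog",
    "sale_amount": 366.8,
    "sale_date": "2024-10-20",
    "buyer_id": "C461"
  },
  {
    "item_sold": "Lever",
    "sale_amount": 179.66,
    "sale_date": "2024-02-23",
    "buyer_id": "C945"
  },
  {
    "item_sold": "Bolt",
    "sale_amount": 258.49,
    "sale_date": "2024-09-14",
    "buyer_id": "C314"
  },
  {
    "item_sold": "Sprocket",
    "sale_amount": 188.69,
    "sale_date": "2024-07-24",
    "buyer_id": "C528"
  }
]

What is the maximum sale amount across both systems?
423.35

Reconcile: "total_sale" (store_central) = "sale_amount" (store_east) = sale amount

Maximum in store_central: 423.35
Maximum in store_east: 366.8

Overall maximum: max(423.35, 366.8) = 423.35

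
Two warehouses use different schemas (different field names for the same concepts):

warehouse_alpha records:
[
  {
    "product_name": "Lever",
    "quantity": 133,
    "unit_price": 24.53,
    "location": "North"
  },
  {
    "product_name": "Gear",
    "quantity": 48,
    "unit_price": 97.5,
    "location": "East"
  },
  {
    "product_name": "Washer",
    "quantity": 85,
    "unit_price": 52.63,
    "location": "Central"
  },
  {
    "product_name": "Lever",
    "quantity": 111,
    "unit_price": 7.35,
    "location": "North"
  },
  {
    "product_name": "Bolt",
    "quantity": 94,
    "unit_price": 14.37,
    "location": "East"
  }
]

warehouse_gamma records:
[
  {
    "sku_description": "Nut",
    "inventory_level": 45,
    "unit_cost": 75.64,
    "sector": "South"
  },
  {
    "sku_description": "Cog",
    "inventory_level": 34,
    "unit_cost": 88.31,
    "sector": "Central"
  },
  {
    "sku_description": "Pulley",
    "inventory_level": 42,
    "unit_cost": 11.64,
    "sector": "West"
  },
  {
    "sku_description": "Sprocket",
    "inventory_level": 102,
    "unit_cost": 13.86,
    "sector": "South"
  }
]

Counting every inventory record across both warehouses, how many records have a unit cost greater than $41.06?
4

Schema mapping: "unit_price" (warehouse_alpha) = "unit_cost" (warehouse_gamma) = unit cost

Records > $41.06 in warehouse_alpha: 2
Records > $41.06 in warehouse_gamma: 2

Total count: 2 + 2 = 4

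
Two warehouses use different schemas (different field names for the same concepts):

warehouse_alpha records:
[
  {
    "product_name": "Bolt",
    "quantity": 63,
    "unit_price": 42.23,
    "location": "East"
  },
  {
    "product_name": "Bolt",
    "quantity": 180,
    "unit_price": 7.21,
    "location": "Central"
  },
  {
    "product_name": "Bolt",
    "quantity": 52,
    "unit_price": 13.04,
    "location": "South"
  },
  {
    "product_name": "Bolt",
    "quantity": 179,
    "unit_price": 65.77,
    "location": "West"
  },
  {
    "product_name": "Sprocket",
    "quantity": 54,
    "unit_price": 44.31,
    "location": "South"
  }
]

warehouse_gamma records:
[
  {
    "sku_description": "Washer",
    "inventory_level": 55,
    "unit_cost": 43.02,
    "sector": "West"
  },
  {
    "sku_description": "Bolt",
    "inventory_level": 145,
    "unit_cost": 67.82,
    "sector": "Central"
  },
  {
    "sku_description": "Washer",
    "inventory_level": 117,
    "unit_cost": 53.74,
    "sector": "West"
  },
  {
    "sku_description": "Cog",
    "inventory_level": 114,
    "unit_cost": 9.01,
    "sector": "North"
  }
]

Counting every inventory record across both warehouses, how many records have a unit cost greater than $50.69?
3

Schema mapping: "unit_price" (warehouse_alpha) = "unit_cost" (warehouse_gamma) = unit cost

Records > $50.69 in warehouse_alpha: 1
Records > $50.69 in warehouse_gamma: 2

Total count: 1 + 2 = 3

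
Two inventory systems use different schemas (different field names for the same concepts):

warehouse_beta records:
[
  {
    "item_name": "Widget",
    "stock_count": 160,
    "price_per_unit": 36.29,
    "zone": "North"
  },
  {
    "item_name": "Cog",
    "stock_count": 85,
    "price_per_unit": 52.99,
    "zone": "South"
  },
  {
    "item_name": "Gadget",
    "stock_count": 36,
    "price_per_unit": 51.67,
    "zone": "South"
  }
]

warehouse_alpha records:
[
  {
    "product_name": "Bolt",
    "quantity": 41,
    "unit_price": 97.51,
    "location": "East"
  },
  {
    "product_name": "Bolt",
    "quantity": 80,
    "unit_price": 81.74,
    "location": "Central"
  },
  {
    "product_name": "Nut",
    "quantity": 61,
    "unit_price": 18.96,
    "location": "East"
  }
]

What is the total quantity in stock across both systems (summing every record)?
463

To reconcile these schemas, identify the field holding the quantity in stock in each system:
1. In warehouse_beta it is "stock_count"
2. In warehouse_alpha it is "quantity"

From warehouse_beta: 160 + 85 + 36 = 281
From warehouse_alpha: 41 + 80 + 61 = 182

Total: 281 + 182 = 463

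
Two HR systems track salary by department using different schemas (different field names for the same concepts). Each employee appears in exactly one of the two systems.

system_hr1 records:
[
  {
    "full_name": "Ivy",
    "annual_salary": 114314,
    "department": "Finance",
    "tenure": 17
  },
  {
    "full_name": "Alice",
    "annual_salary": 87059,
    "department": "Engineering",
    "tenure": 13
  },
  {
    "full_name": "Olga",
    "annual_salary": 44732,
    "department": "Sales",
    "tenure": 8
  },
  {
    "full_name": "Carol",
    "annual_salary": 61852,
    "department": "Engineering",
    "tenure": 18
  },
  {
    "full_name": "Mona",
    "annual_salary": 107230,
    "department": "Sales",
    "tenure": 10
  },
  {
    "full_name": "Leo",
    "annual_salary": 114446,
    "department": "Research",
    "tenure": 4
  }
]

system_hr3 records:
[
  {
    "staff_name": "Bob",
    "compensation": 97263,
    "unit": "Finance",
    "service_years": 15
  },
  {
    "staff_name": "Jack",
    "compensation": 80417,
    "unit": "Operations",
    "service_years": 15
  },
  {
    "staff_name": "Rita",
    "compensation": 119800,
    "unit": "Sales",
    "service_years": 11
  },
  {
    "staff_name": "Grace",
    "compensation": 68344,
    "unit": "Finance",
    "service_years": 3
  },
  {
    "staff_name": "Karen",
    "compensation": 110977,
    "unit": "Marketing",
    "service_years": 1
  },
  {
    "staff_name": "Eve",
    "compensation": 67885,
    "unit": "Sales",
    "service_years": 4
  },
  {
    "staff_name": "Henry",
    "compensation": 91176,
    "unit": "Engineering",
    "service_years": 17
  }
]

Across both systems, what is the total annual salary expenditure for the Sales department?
339647

Schema mappings:
- "department" (system_hr1) = "unit" (system_hr3) = department
- "annual_salary" (system_hr1) = "compensation" (system_hr3) = salary

Sales salaries from system_hr1: 151962
Sales salaries from system_hr3: 187685

Total: 151962 + 187685 = 339647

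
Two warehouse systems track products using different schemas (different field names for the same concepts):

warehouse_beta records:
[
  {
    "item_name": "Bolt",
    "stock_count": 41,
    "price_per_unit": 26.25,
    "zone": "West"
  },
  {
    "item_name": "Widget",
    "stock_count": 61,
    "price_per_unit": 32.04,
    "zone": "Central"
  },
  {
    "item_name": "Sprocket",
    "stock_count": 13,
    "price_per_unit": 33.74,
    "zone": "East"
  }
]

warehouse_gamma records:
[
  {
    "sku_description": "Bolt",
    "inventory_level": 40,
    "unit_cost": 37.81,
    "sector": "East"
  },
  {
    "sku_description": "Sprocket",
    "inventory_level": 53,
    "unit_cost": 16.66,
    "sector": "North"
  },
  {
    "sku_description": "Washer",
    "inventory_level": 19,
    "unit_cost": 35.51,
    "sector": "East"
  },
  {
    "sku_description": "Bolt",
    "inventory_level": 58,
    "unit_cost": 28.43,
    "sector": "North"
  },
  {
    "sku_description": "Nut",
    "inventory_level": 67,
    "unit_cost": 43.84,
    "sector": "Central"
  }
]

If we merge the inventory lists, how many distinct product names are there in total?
5

Schema mapping: "item_name" (warehouse_beta) = "sku_description" (warehouse_gamma) = product name

Products in warehouse_beta: ['Bolt', 'Sprocket', 'Widget']
Products in warehouse_gamma: ['Bolt', 'Nut', 'Sprocket', 'Washer']

Union (unique products): ['Bolt', 'Nut', 'Sprocket', 'Washer', 'Widget']
Count: 5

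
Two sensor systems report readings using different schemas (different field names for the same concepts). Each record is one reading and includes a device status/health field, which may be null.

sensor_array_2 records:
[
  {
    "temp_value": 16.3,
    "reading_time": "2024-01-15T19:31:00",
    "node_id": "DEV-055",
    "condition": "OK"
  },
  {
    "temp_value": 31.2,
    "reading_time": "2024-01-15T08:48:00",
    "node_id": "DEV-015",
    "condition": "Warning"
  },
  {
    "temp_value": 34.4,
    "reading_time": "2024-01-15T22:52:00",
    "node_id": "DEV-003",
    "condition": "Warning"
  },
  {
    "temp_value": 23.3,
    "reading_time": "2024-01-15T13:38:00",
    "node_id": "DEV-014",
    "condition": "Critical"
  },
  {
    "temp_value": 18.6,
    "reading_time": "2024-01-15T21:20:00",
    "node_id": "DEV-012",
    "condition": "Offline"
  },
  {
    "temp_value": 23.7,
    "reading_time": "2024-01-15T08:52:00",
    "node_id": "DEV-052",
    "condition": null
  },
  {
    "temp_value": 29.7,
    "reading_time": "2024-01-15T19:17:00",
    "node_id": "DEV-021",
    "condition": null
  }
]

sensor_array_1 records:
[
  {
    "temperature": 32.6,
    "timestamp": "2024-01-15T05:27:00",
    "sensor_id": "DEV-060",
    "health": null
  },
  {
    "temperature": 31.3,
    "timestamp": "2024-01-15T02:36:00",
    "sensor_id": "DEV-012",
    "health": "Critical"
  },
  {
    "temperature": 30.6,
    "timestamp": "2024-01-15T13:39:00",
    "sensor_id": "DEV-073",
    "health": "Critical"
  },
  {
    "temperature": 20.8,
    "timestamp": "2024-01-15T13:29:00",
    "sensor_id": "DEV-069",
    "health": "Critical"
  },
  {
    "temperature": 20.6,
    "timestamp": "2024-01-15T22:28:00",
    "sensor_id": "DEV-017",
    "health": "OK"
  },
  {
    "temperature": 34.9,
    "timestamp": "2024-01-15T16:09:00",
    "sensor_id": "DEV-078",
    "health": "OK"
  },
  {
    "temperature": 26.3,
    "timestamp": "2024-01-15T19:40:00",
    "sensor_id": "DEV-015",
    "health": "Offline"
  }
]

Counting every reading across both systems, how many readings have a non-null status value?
11

Schema mapping: "condition" (sensor_array_2) = "health" (sensor_array_1) = status

Non-null in sensor_array_2: 5
Non-null in sensor_array_1: 6

Total non-null: 5 + 6 = 11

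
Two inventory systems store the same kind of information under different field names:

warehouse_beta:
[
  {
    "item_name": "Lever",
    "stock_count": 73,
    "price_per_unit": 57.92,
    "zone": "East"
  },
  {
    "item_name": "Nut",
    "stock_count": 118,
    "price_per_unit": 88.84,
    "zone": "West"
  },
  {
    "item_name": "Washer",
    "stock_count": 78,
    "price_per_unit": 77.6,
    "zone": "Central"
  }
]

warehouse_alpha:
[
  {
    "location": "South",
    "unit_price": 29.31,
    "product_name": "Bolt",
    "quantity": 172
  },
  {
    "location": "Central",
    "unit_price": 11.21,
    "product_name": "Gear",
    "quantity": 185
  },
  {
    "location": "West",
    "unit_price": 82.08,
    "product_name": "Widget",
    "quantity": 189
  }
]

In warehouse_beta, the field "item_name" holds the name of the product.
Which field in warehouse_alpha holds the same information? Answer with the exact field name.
product_name

In warehouse_beta, "item_name" holds the name of the product.
The fields in warehouse_alpha are: "location", "unit_price", "product_name", "quantity".
"product_name" is the match: the name refers to the same concept and its values are product-name strings (e.g. 'Bolt', 'Gear').
The other fields ("location", "unit_price", "quantity") hold different kinds of data.

So "item_name" in warehouse_beta corresponds to "product_name" in warehouse_alpha.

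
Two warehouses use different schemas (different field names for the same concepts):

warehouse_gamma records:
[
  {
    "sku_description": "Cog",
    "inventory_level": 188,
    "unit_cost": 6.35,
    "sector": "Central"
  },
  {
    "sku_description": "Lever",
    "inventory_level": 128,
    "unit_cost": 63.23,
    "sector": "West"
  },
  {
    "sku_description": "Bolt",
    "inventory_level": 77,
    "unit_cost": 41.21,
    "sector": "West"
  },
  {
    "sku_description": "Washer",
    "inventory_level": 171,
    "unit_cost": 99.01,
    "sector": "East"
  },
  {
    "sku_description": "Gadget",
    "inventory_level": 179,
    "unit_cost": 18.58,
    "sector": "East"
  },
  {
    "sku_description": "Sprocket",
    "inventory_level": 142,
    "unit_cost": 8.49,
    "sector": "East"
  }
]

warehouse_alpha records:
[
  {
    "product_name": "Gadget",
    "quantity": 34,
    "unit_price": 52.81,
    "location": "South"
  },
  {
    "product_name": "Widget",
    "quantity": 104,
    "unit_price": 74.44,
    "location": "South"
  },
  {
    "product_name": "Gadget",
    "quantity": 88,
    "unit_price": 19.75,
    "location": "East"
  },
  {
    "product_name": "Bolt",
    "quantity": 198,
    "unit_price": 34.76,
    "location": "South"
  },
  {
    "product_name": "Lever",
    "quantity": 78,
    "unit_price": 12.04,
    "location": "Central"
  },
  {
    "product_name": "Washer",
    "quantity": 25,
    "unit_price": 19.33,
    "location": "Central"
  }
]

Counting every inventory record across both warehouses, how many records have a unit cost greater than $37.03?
5

Schema mapping: "unit_cost" (warehouse_gamma) = "unit_price" (warehouse_alpha) = unit cost

Records > $37.03 in warehouse_gamma: 3
Records > $37.03 in warehouse_alpha: 2

Total count: 3 + 2 = 5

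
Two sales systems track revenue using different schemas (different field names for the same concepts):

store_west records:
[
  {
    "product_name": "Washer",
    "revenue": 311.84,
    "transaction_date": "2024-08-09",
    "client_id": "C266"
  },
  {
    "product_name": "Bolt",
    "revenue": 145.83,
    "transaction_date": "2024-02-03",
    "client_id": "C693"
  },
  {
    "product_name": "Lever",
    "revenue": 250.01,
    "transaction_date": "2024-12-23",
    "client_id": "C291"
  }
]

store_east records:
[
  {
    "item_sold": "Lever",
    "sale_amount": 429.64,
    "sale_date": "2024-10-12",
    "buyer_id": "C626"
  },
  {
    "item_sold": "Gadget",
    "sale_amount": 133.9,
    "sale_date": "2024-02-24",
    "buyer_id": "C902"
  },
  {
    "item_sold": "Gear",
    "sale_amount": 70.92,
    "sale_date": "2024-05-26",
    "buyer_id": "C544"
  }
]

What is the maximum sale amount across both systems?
429.64

Reconcile: "revenue" (store_west) = "sale_amount" (store_east) = sale amount

Maximum in store_west: 311.84
Maximum in store_east: 429.64

Overall maximum: max(311.84, 429.64) = 429.64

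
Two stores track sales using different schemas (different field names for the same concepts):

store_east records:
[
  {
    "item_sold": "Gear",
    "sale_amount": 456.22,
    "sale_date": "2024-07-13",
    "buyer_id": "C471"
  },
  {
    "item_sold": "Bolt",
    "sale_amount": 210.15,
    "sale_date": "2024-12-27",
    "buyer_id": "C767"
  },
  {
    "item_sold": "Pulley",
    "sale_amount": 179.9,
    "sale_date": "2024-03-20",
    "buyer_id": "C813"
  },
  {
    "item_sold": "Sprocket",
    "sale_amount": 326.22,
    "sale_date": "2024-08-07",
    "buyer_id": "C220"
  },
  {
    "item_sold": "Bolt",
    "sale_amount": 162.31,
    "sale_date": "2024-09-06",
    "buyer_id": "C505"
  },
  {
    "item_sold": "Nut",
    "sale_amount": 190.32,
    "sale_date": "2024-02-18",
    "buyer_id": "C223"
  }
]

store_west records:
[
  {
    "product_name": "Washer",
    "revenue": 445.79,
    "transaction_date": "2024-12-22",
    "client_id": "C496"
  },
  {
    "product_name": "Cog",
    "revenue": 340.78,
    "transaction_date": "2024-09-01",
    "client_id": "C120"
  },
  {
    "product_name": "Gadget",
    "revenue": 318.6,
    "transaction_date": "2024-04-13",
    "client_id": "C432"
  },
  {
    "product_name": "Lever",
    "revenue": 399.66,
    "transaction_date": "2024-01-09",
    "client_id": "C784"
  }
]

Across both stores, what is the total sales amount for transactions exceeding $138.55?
3029.95

Schema mapping: "sale_amount" (store_east) = "revenue" (store_west) = sale amount

Sum of sales > $138.55 in store_east: 1525.12
Sum of sales > $138.55 in store_west: 1504.83

Total: 1525.12 + 1504.83 = 3029.95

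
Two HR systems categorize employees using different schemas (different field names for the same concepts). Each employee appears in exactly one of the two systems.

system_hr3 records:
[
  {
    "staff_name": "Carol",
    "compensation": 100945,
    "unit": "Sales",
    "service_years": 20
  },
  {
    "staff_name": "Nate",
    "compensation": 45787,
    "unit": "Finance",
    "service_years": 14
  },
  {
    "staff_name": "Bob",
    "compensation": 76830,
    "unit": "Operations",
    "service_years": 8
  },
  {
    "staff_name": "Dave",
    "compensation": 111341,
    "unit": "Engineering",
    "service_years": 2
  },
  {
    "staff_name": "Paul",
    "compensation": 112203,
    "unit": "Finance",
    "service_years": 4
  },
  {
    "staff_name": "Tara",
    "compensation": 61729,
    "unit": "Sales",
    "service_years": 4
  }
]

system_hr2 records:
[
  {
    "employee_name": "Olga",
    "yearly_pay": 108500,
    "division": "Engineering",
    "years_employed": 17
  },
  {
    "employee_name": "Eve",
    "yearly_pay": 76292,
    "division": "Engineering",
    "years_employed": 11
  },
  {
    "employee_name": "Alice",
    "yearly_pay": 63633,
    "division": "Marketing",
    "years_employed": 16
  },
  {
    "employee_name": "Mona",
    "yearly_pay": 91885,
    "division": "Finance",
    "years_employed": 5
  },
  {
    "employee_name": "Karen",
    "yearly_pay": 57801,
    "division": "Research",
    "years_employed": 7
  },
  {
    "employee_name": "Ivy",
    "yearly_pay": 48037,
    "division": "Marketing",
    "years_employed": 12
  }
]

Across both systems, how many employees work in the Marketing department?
2

Schema mapping: "unit" (system_hr3) = "division" (system_hr2) = department

Marketing employees in system_hr3: 0
Marketing employees in system_hr2: 2

Total in Marketing: 0 + 2 = 2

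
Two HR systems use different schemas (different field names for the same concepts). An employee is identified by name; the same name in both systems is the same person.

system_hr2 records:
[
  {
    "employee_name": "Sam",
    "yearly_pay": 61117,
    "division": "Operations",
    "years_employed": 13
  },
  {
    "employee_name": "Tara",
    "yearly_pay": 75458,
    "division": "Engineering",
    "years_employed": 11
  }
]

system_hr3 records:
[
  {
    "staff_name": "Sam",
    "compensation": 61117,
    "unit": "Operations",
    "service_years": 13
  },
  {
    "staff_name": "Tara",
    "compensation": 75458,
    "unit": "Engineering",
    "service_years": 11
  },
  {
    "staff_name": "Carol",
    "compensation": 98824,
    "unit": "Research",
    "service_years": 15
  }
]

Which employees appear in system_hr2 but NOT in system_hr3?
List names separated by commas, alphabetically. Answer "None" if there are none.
None

Schema mapping: "employee_name" (system_hr2) = "staff_name" (system_hr3) = employee name

Names in system_hr2: ['Sam', 'Tara']
Names in system_hr3: ['Carol', 'Sam', 'Tara']

In system_hr2 but not system_hr3: None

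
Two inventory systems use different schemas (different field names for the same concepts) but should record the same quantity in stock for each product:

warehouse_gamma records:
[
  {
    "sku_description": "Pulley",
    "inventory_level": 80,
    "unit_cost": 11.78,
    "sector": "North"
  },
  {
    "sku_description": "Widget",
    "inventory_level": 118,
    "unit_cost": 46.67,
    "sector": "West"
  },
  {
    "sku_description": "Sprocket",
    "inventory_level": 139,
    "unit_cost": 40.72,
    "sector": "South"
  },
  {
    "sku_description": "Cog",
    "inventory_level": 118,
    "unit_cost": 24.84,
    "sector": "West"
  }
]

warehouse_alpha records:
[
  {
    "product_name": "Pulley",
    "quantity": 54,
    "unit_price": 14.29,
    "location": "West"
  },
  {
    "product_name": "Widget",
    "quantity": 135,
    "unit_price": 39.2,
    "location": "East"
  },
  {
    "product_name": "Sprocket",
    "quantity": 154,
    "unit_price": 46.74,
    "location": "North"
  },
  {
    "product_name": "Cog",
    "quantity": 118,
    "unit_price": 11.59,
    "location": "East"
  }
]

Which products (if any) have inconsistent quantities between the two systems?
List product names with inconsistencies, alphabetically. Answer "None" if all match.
Pulley, Sprocket, Widget

Schema mappings:
- "sku_description" (warehouse_gamma) = "product_name" (warehouse_alpha) = product name
- "inventory_level" (warehouse_gamma) = "quantity" (warehouse_alpha) = quantity

Comparison:
  Pulley: 80 vs 54 - MISMATCH
  Widget: 118 vs 135 - MISMATCH
  Sprocket: 139 vs 154 - MISMATCH
  Cog: 118 vs 118 - MATCH

Products with inconsistencies: Pulley, Sprocket, Widget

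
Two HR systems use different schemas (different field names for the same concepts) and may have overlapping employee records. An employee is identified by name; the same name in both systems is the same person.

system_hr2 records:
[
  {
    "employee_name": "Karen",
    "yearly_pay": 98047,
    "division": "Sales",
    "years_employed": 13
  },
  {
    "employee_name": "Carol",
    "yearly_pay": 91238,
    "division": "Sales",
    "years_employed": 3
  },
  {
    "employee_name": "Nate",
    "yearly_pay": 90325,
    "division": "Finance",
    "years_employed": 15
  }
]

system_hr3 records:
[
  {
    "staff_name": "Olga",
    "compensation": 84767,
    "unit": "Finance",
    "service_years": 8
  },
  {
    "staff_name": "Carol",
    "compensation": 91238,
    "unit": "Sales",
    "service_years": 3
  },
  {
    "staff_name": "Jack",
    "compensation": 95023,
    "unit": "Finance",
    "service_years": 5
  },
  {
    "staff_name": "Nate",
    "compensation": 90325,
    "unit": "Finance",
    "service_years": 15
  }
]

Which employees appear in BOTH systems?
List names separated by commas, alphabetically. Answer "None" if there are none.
Carol, Nate

Schema mapping: "employee_name" (system_hr2) = "staff_name" (system_hr3) = employee name

Names in system_hr2: ['Carol', 'Karen', 'Nate']
Names in system_hr3: ['Carol', 'Jack', 'Nate', 'Olga']

Intersection: ['Carol', 'Nate']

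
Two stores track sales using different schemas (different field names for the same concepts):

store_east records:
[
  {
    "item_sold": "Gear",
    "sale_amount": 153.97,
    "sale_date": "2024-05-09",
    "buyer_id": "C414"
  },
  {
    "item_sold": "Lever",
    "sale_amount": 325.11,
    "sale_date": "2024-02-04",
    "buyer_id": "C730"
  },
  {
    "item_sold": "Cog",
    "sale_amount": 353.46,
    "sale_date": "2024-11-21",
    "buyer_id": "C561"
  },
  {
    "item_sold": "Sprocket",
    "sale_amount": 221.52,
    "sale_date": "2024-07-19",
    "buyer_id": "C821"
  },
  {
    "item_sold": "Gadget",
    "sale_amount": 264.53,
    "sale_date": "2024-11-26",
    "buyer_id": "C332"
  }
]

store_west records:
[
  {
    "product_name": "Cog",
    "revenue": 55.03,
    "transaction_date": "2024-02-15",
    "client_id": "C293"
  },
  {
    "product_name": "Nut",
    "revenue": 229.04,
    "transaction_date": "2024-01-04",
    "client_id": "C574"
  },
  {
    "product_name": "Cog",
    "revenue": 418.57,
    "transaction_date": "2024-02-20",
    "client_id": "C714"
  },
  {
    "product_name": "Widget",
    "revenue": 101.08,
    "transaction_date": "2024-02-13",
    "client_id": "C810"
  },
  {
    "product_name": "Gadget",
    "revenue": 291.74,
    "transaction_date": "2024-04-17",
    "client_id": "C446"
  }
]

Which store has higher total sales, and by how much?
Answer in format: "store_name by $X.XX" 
store_east by $223.13

Schema mapping: "sale_amount" (store_east) = "revenue" (store_west) = sale amount

Total for store_east: 1318.59
Total for store_west: 1095.46

Difference: |1318.59 - 1095.46| = 223.13
store_east has higher sales by $223.13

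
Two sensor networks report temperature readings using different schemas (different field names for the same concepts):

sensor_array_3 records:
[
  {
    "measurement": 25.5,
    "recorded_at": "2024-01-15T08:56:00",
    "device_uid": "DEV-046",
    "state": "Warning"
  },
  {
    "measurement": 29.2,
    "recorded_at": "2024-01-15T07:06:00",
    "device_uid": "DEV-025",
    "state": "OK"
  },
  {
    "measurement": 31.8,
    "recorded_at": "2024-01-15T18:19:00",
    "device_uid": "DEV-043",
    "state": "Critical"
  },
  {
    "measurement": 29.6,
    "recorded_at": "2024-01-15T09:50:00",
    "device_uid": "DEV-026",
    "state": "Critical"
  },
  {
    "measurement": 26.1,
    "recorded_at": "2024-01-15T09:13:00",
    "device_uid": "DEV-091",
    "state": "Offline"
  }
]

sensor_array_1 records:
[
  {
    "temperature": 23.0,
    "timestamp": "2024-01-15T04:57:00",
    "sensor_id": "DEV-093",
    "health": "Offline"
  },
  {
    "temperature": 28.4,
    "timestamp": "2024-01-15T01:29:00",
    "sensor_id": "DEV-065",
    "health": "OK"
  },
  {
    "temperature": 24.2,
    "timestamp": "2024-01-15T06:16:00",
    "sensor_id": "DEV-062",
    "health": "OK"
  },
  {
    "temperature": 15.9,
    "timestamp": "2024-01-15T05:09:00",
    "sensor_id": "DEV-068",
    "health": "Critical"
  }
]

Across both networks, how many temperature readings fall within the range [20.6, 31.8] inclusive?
8

Schema mapping: "measurement" (sensor_array_3) = "temperature" (sensor_array_1) = temperature

Readings in [20.6, 31.8] from sensor_array_3: 5
Readings in [20.6, 31.8] from sensor_array_1: 3

Total count: 5 + 3 = 8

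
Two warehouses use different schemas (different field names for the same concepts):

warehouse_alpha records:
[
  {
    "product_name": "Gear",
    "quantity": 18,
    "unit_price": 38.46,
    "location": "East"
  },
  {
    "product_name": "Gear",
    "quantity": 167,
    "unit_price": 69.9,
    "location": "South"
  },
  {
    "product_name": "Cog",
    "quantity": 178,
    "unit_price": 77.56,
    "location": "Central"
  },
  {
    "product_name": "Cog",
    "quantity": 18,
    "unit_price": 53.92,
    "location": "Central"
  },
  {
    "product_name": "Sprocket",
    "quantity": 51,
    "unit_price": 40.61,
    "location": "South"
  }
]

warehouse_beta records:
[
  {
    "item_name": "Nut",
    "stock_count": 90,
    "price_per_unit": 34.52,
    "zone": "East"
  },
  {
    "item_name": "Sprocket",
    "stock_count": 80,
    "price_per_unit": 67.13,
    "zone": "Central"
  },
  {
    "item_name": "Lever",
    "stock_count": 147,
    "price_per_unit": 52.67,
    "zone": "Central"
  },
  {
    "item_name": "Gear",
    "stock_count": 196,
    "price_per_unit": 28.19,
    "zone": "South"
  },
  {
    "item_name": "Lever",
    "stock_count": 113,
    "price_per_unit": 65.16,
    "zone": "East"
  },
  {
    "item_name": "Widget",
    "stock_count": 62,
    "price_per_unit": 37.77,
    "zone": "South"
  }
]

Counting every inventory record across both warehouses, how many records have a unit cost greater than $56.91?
4

Schema mapping: "unit_price" (warehouse_alpha) = "price_per_unit" (warehouse_beta) = unit cost

Records > $56.91 in warehouse_alpha: 2
Records > $56.91 in warehouse_beta: 2

Total count: 2 + 2 = 4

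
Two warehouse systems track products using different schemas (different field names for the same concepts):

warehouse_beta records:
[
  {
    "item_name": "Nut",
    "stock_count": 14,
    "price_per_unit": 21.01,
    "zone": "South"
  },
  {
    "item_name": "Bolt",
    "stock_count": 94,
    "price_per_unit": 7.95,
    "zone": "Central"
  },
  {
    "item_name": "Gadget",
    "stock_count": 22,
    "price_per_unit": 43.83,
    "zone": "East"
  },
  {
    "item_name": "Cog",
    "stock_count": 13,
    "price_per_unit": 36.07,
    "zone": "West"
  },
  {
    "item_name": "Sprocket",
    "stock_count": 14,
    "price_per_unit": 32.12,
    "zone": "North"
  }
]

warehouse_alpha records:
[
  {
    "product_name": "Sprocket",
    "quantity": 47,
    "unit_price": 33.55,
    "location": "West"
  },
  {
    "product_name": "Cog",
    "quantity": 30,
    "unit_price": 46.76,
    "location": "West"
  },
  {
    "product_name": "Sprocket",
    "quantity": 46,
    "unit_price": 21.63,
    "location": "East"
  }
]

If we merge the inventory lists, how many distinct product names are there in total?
5

Schema mapping: "item_name" (warehouse_beta) = "product_name" (warehouse_alpha) = product name

Products in warehouse_beta: ['Bolt', 'Cog', 'Gadget', 'Nut', 'Sprocket']
Products in warehouse_alpha: ['Cog', 'Sprocket']

Union (unique products): ['Bolt', 'Cog', 'Gadget', 'Nut', 'Sprocket']
Count: 5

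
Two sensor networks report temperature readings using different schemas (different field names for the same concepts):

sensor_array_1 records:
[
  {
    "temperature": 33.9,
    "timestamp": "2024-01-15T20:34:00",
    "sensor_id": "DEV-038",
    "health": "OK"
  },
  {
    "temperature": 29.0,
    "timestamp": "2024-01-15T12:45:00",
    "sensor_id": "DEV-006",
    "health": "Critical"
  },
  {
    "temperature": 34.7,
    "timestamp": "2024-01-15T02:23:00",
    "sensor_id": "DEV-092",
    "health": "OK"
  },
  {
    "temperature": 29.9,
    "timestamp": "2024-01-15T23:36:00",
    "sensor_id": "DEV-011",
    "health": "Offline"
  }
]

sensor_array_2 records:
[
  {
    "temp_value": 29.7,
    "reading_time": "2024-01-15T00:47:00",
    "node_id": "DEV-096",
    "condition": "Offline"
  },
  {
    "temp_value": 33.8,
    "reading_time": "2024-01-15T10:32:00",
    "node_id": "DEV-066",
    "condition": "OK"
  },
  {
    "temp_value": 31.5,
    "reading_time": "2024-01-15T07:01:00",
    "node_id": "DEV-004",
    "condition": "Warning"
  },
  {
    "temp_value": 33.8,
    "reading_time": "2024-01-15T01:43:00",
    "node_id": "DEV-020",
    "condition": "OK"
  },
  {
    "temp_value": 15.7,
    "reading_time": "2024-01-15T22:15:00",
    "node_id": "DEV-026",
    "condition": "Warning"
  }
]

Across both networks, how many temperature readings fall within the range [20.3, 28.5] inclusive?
0

Schema mapping: "temperature" (sensor_array_1) = "temp_value" (sensor_array_2) = temperature

Readings in [20.3, 28.5] from sensor_array_1: 0
Readings in [20.3, 28.5] from sensor_array_2: 0

Total count: 0 + 0 = 0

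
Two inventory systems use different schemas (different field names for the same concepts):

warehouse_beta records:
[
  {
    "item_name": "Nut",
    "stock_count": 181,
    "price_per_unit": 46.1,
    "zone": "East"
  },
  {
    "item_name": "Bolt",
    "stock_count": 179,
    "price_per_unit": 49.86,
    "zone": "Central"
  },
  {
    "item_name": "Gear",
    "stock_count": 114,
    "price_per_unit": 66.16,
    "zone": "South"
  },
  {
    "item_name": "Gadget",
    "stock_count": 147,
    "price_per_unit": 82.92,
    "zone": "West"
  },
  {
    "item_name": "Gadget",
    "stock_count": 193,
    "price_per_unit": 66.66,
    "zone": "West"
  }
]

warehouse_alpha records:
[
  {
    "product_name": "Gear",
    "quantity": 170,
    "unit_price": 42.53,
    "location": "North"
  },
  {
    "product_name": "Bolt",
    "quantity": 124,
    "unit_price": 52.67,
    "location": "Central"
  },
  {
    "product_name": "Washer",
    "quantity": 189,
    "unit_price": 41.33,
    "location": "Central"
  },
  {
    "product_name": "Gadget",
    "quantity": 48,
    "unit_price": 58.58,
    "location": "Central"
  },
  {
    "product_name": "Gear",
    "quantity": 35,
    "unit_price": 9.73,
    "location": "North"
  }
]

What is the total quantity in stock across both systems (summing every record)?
1380

To reconcile these schemas, identify the field holding the quantity in stock in each system:
1. In warehouse_beta it is "stock_count"
2. In warehouse_alpha it is "quantity"

From warehouse_beta: 181 + 179 + 114 + 147 + 193 = 814
From warehouse_alpha: 170 + 124 + 189 + 48 + 35 = 566

Total: 814 + 566 = 1380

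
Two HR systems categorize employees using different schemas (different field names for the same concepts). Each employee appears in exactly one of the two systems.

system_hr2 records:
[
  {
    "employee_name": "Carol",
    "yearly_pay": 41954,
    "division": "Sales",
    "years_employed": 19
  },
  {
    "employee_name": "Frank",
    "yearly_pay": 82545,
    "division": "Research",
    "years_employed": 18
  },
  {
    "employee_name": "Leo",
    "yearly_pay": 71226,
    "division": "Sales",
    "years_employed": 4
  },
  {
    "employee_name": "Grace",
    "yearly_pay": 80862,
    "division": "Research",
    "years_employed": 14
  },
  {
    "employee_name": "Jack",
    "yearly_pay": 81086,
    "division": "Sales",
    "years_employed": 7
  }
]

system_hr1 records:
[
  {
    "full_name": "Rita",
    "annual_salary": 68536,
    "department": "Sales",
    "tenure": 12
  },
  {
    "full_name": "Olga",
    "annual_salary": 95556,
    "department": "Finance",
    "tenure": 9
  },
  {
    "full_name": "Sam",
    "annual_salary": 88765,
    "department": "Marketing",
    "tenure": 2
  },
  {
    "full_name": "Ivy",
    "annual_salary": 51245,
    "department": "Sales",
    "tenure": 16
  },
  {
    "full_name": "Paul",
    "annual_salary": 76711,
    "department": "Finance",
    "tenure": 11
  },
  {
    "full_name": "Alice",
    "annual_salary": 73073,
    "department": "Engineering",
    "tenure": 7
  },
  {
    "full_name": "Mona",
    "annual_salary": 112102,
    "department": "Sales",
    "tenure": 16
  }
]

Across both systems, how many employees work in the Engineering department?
1

Schema mapping: "division" (system_hr2) = "department" (system_hr1) = department

Engineering employees in system_hr2: 0
Engineering employees in system_hr1: 1

Total in Engineering: 0 + 1 = 1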